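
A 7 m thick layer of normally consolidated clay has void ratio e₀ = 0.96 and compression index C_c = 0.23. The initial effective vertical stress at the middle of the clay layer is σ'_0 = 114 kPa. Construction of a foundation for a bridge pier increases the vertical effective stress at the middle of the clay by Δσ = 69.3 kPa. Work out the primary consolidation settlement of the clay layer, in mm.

S_c ≈ 169 mm

Final effective stress: σ'_f = σ'_0 + Δσ = 114 + 69.3 = 183.3 kPa.
Normally consolidated clay, so the full stress increment lies on the virgin compression line:
S_c = C_c·H/(1+e₀)·log₁₀(σ'_f/σ'_0) = 0.23×7/(1+0.96)×log₁₀(183.3/114)
    = 0.82143 × 0.20626 = 0.1694 m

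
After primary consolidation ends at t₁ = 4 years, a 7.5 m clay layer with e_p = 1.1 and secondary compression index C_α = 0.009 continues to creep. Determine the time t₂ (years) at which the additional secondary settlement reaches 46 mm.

S_s = C_α·H/(1+e_p)·log₁₀(t₂/t₁) ⇒ log₁₀(t₂/t₁) = S_s·(1+e_p)/(C_α·H).
log₁₀(t₂/t₁) = 0.046 × (1+1.1) / (0.009×7.5) = 1.431
t₂ = t₁ × 10^1.431 = 4 × 26.98 = 107.9 years

t₂ ≈ 108 years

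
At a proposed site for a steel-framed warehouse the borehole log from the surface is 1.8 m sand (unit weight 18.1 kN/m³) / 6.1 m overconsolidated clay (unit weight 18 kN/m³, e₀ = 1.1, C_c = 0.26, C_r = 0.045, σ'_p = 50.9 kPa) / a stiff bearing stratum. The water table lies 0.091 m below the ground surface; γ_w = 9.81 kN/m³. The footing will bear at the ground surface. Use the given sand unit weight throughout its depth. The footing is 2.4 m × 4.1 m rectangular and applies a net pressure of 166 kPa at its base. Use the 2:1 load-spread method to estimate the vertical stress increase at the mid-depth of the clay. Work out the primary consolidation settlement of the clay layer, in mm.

Mid-depth of clay below the ground surface: z = 1.8 + 6.1/2 = 4.85 m.
Total vertical stress at mid-clay: σ_v = 18.1×1.8 + 18×3.05 = 87.48 kPa.
Pore pressure: u = 9.81×(4.85 − 0.091) = 46.686 kPa.
Initial effective stress: σ'_0 = σ_v − u = 87.48 − 46.686 = 40.794 kPa.
Stress increase at mid-clay by the 2:1 spreading method:
Δσ = qBL/((B+z)(L+z)) = 166×2.4×4.1/((2.4+4.85)(4.1+4.85)) = 25.173 kPa
Final effective stress: σ'_f = 40.794 + 25.173 = 65.967 kPa.
σ'_f = 65.967 > σ'_p = 50.9 kPa, so the stress path crosses the preconsolidation pressure — recompression up to σ'_p, then virgin compression beyond:
S_c = H/(1+e₀)·[C_r·log₁₀(σ'_p/σ'_0) + C_c·log₁₀(σ'_f/σ'_p)]
    = 6.1/2.1 × [0.045×log₁₀(50.9/40.794) + 0.26×log₁₀(65.967/50.9)]
    = 2.9048 × [0.0043255 + 0.029278] = 0.09761 m

S_c ≈ 97.6 mm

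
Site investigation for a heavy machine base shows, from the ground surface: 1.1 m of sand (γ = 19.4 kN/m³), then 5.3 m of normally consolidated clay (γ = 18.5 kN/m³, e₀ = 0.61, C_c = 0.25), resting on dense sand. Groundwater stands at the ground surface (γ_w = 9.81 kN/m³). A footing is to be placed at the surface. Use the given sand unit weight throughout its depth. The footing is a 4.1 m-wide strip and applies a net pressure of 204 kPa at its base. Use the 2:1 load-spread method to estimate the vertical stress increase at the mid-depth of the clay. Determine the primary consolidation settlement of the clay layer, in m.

Mid-depth of clay below the ground surface: z = 1.1 + 5.3/2 = 3.75 m.
Total vertical stress at mid-clay: σ_v = 19.4×1.1 + 18.5×2.65 = 70.365 kPa.
Pore pressure: u = 9.81×(3.75 − 0) = 36.788 kPa.
Initial effective stress: σ'_0 = σ_v − u = 70.365 − 36.788 = 33.577 kPa.
Stress increase at mid-clay by the 2:1 spreading method:
Δσ = qB/(B+z) = 204×4.1/(4.1+3.75) = 106.55 kPa
Final effective stress: σ'_f = σ'_0 + Δσ = 33.577 + 106.55 = 140.13 kPa.
Normally consolidated clay, so the full stress increment lies on the virgin compression line:
S_c = C_c·H/(1+e₀)·log₁₀(σ'_f/σ'_0) = 0.25×5.3/(1+0.61)×log₁₀(140.13/33.577)
    = 0.82298 × 0.62049 = 0.5107 m

S_c ≈ 0.511 m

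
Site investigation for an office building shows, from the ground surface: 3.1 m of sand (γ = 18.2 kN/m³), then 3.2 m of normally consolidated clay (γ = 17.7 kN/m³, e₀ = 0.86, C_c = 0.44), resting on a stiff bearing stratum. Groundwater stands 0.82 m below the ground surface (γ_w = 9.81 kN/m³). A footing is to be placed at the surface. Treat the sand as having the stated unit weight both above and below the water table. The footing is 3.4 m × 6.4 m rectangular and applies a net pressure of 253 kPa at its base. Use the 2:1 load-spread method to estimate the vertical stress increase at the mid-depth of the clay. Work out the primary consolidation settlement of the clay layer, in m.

Mid-depth of clay below the ground surface: z = 3.1 + 3.2/2 = 4.7 m.
Total vertical stress at mid-clay: σ_v = 18.2×3.1 + 17.7×1.6 = 84.74 kPa.
Pore pressure: u = 9.81×(4.7 − 0.82) = 38.063 kPa.
Initial effective stress: σ'_0 = σ_v − u = 84.74 − 38.063 = 46.677 kPa.
Stress increase at mid-clay by the 2:1 spreading method:
Δσ = qBL/((B+z)(L+z)) = 253×3.4×6.4/((3.4+4.7)(6.4+4.7)) = 61.231 kPa
Final effective stress: σ'_f = σ'_0 + Δσ = 46.677 + 61.231 = 107.91 kPa.
Normally consolidated clay, so the full stress increment lies on the virgin compression line:
S_c = C_c·H/(1+e₀)·log₁₀(σ'_f/σ'_0) = 0.44×3.2/(1+0.86)×log₁₀(107.91/46.677)
    = 0.75699 × 0.36396 = 0.2755 m

S_c ≈ 0.276 m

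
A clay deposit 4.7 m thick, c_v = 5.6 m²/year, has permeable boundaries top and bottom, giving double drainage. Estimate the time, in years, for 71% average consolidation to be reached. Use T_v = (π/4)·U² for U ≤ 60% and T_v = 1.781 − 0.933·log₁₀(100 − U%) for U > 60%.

t ≈ 0.411 years

Drainage path length: H_d = H/2 = 2.35 m (double drainage).
U > 60%: T_v = 1.781 − 0.933·log₁₀(100 − 71) = 0.41658.
t = T_v·H_d²/c_v = 0.41658×2.35²/5.6 = 0.4108 years.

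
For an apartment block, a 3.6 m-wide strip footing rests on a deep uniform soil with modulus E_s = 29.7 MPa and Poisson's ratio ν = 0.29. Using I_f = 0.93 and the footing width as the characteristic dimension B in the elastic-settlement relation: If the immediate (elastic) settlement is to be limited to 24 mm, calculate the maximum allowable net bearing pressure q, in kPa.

E_s = 29.7 MPa = 29700 kPa.
S_e = q·B·(1−ν²)/E_s · I_f  ⇒  q = S_e·E_s / (B·(1−ν²)·I_f).
q = 0.024 × 29700 / (3.6 × 0.9159 × 0.93) = 232.5 kPa

q ≈ 232 kPa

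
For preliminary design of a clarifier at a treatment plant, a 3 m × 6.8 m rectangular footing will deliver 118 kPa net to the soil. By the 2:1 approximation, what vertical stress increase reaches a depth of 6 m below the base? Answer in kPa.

By the 2:1 method the load spreads at 1 horizontal : 2 vertical, so at depth z the loaded area has grown by z in each plan dimension:
Δσ = qBL/((B+z)(L+z)) = 118×3×6.8/((3+6)(6.8+6)) = 20.896 kPa

Δσ_z ≈ 20.9 kPa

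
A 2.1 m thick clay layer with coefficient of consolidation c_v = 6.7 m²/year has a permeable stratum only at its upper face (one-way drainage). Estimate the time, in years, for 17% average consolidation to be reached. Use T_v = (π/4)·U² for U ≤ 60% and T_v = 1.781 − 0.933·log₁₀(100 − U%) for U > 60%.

Drainage path length: H_d = H = 2.1 m (single drainage).
U ≤ 60%: T_v = (π/4)·U² = (π/4)×0.17² = 0.022698.
t = T_v·H_d²/c_v = 0.022698×2.1²/6.7 = 0.01494 years.

t ≈ 0.0149 years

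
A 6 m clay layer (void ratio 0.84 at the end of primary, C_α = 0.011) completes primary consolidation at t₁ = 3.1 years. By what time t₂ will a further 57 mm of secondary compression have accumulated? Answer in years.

t₂ ≈ 120 years

S_s = C_α·H/(1+e_p)·log₁₀(t₂/t₁) ⇒ log₁₀(t₂/t₁) = S_s·(1+e_p)/(C_α·H).
log₁₀(t₂/t₁) = 0.057 × (1+0.84) / (0.011×6) = 1.589
t₂ = t₁ × 10^1.589 = 3.1 × 38.82 = 120.4 years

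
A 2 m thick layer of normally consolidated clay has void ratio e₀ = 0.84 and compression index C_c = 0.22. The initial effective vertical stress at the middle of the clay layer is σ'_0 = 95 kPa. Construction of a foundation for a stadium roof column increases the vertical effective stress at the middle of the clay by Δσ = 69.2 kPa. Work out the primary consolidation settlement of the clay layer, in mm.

Final effective stress: σ'_f = σ'_0 + Δσ = 95 + 69.2 = 164.2 kPa.
Normally consolidated clay, so the full stress increment lies on the virgin compression line:
S_c = C_c·H/(1+e₀)·log₁₀(σ'_f/σ'_0) = 0.22×2/(1+0.84)×log₁₀(164.2/95)
    = 0.23913 × 0.23765 = 0.05683 m

S_c ≈ 56.8 mm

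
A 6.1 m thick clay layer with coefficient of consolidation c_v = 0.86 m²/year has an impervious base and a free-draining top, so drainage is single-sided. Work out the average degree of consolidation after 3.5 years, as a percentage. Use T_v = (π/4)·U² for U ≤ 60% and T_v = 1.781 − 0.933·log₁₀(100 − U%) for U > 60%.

Drainage path length: H_d = H = 6.1 m (single drainage).
T_v = c_v·t/H_d² = 0.86×3.5/6.1² = 0.080892.
T_v = 0.080892 corresponds to the U ≤ 60% branch:
U = √(4T_v/π) = 0.3209

U ≈ 32.1 %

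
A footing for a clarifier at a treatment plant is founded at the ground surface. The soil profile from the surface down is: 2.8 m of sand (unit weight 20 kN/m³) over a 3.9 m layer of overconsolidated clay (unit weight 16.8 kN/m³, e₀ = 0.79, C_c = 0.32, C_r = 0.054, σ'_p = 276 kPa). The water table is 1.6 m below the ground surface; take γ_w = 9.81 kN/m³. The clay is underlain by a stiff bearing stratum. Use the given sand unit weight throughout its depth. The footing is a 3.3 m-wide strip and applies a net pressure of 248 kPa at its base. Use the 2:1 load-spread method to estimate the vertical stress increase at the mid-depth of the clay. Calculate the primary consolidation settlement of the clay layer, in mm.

Mid-depth of clay below the ground surface: z = 2.8 + 3.9/2 = 4.75 m.
Total vertical stress at mid-clay: σ_v = 20×2.8 + 16.8×1.95 = 88.76 kPa.
Pore pressure: u = 9.81×(4.75 − 1.6) = 30.902 kPa.
Initial effective stress: σ'_0 = σ_v − u = 88.76 − 30.902 = 57.858 kPa.
Stress increase at mid-clay by the 2:1 spreading method:
Δσ = qB/(B+z) = 248×3.3/(3.3+4.75) = 101.66 kPa
Final effective stress: σ'_f = 57.858 + 101.66 = 159.52 kPa.
σ'_f = 159.52 ≤ σ'_p = 276 kPa, so the clay remains overconsolidated and only the recompression index applies:
S_c = C_r·H/(1+e₀)·log₁₀(σ'_f/σ'_0) = 0.054×3.9/1.79×log₁₀(159.52/57.858)
    = 0.11766 × 0.44045 = 0.05182 m

S_c ≈ 51.8 mm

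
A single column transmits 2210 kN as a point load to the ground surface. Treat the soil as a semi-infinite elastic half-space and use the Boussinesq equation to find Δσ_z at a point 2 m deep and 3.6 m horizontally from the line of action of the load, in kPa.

Δσ_z ≈ 7.13 kPa

Boussinesq vertical stress below a point load on an elastic half-space:
Δσ_z = 3P/(2πz²) · [1 + (r/z)²]^(−5/2)
r/z = 3.6/2 = 1.8; [1+(r/z)²]^(−5/2) = 0.027014.
Δσ_z = 3×2210/(2π×2²) × 0.027014 = 263.8 × 0.027014 = 7.126 kPa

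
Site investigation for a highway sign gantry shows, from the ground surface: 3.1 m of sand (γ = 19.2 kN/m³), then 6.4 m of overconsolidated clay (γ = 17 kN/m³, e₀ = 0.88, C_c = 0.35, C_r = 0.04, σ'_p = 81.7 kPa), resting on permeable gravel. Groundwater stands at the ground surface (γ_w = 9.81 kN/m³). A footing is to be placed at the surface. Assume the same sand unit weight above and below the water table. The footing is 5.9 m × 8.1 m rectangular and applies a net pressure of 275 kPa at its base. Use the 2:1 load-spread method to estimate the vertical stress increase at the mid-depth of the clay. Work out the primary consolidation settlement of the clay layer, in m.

S_c ≈ 0.255 m

Mid-depth of clay below the ground surface: z = 3.1 + 6.4/2 = 6.3 m.
Total vertical stress at mid-clay: σ_v = 19.2×3.1 + 17×3.2 = 113.92 kPa.
Pore pressure: u = 9.81×(6.3 − 0) = 61.803 kPa.
Initial effective stress: σ'_0 = σ_v − u = 113.92 − 61.803 = 52.117 kPa.
Stress increase at mid-clay by the 2:1 spreading method:
Δσ = qBL/((B+z)(L+z)) = 275×5.9×8.1/((5.9+6.3)(8.1+6.3)) = 74.808 kPa
Final effective stress: σ'_f = 52.117 + 74.808 = 126.93 kPa.
σ'_f = 126.93 > σ'_p = 81.7 kPa, so the stress path crosses the preconsolidation pressure — recompression up to σ'_p, then virgin compression beyond:
S_c = H/(1+e₀)·[C_r·log₁₀(σ'_p/σ'_0) + C_c·log₁₀(σ'_f/σ'_p)]
    = 6.4/1.88 × [0.04×log₁₀(81.7/52.117) + 0.35×log₁₀(126.93/81.7)]
    = 3.4043 × [0.0078097 + 0.06697] = 0.2546 m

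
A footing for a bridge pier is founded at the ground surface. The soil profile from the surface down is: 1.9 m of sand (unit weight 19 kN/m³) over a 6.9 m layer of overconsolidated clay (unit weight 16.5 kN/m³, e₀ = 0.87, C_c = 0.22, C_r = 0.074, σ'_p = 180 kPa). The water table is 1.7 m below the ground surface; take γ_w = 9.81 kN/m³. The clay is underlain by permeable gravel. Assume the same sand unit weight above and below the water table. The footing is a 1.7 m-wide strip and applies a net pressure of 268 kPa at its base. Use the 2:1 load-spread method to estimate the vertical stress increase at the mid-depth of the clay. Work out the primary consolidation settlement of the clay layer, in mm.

S_c ≈ 89.6 mm

Mid-depth of clay below the ground surface: z = 1.9 + 6.9/2 = 5.35 m.
Total vertical stress at mid-clay: σ_v = 19×1.9 + 16.5×3.45 = 93.025 kPa.
Pore pressure: u = 9.81×(5.35 − 1.7) = 35.806 kPa.
Initial effective stress: σ'_0 = σ_v − u = 93.025 − 35.806 = 57.219 kPa.
Stress increase at mid-clay by the 2:1 spreading method:
Δσ = qB/(B+z) = 268×1.7/(1.7+5.35) = 64.624 kPa
Final effective stress: σ'_f = 57.219 + 64.624 = 121.84 kPa.
σ'_f = 121.84 ≤ σ'_p = 180 kPa, so the clay remains overconsolidated and only the recompression index applies:
S_c = C_r·H/(1+e₀)·log₁₀(σ'_f/σ'_0) = 0.074×6.9/1.87×log₁₀(121.84/57.219)
    = 0.27305 × 0.32825 = 0.08963 m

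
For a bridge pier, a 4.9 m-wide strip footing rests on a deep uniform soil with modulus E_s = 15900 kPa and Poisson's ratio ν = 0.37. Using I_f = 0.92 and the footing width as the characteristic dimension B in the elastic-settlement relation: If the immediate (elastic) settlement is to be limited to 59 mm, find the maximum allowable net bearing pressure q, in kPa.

q ≈ 241 kPa

S_e = q·B·(1−ν²)/E_s · I_f  ⇒  q = S_e·E_s / (B·(1−ν²)·I_f).
q = 0.059 × 15900 / (4.9 × 0.8631 × 0.92) = 241.1 kPa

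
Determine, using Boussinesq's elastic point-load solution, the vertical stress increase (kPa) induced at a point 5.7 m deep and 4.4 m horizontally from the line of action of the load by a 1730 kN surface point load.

Boussinesq vertical stress below a point load on an elastic half-space:
Δσ_z = 3P/(2πz²) · [1 + (r/z)²]^(−5/2)
r/z = 4.4/5.7 = 0.77193; [1+(r/z)²]^(−5/2) = 0.31082.
Δσ_z = 3×1730/(2π×5.7²) × 0.31082 = 25.424 × 0.31082 = 7.902 kPa

Δσ_z ≈ 7.9 kPa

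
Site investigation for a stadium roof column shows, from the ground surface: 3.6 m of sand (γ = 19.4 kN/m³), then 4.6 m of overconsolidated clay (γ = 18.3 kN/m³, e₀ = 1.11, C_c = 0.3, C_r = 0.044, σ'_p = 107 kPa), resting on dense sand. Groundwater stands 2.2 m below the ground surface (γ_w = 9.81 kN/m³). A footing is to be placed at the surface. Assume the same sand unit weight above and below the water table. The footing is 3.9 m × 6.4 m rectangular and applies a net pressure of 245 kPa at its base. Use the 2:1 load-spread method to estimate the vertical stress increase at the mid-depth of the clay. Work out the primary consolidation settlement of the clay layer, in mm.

S_c ≈ 61.7 mm

Mid-depth of clay below the ground surface: z = 3.6 + 4.6/2 = 5.9 m.
Total vertical stress at mid-clay: σ_v = 19.4×3.6 + 18.3×2.3 = 111.93 kPa.
Pore pressure: u = 9.81×(5.9 − 2.2) = 36.297 kPa.
Initial effective stress: σ'_0 = σ_v − u = 111.93 − 36.297 = 75.633 kPa.
Stress increase at mid-clay by the 2:1 spreading method:
Δσ = qBL/((B+z)(L+z)) = 245×3.9×6.4/((3.9+5.9)(6.4+5.9)) = 50.732 kPa
Final effective stress: σ'_f = 75.633 + 50.732 = 126.36 kPa.
σ'_f = 126.36 > σ'_p = 107 kPa, so the stress path crosses the preconsolidation pressure — recompression up to σ'_p, then virgin compression beyond:
S_c = H/(1+e₀)·[C_r·log₁₀(σ'_p/σ'_0) + C_c·log₁₀(σ'_f/σ'_p)]
    = 4.6/2.11 × [0.044×log₁₀(107/75.633) + 0.3×log₁₀(126.36/107)]
    = 2.1801 × [0.0066296 + 0.021668] = 0.06169 m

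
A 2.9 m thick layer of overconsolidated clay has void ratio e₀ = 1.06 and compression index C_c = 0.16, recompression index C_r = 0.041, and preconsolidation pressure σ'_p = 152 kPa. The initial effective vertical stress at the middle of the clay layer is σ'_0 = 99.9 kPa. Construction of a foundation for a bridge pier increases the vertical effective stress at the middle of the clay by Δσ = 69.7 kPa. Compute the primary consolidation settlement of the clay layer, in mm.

Final effective stress: σ'_f = 99.9 + 69.7 = 169.6 kPa.
σ'_f = 169.6 > σ'_p = 152 kPa, so the stress path crosses the preconsolidation pressure — recompression up to σ'_p, then virgin compression beyond:
S_c = H/(1+e₀)·[C_r·log₁₀(σ'_p/σ'_0) + C_c·log₁₀(σ'_f/σ'_p)]
    = 2.9/2.06 × [0.041×log₁₀(152/99.9) + 0.16×log₁₀(169.6/152)]
    = 1.4078 × [0.0074734 + 0.0076132] = 0.02124 m

S_c ≈ 21.2 mm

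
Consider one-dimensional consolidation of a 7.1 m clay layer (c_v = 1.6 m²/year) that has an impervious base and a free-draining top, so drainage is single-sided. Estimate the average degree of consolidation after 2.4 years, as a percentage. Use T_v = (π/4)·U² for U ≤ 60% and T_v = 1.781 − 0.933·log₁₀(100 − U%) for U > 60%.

Drainage path length: H_d = H = 7.1 m (single drainage).
T_v = c_v·t/H_d² = 1.6×2.4/7.1² = 0.076175.
T_v = 0.076175 corresponds to the U ≤ 60% branch:
U = √(4T_v/π) = 0.3114

U ≈ 31.1 %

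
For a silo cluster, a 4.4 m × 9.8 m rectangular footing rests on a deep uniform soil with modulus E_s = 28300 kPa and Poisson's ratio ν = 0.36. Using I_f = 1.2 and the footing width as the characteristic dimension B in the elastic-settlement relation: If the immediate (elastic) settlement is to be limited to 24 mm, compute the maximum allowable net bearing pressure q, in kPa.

q ≈ 148 kPa

S_e = q·B·(1−ν²)/E_s · I_f  ⇒  q = S_e·E_s / (B·(1−ν²)·I_f).
q = 0.024 × 28300 / (4.4 × 0.8704 × 1.2) = 147.8 kPa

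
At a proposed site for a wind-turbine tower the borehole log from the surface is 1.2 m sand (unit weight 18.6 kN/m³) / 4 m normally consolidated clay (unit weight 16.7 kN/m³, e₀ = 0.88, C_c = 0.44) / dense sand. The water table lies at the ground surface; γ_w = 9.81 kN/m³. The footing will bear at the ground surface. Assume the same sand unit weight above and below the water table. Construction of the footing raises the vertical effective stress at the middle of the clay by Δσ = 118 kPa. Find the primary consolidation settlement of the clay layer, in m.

S_c ≈ 0.718 m

Mid-depth of clay below the ground surface: z = 1.2 + 4/2 = 3.2 m.
Total vertical stress at mid-clay: σ_v = 18.6×1.2 + 16.7×2 = 55.72 kPa.
Pore pressure: u = 9.81×(3.2 − 0) = 31.392 kPa.
Initial effective stress: σ'_0 = σ_v − u = 55.72 − 31.392 = 24.328 kPa.
Final effective stress: σ'_f = σ'_0 + Δσ = 24.328 + 118 = 142.33 kPa.
Normally consolidated clay, so the full stress increment lies on the virgin compression line:
S_c = C_c·H/(1+e₀)·log₁₀(σ'_f/σ'_0) = 0.44×4/(1+0.88)×log₁₀(142.33/24.328)
    = 0.93617 × 0.76719 = 0.7182 m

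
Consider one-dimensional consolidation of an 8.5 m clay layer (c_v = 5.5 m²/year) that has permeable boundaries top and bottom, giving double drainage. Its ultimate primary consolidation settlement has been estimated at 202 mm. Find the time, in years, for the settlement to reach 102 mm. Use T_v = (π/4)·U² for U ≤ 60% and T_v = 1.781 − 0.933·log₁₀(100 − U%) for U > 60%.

t ≈ 0.658 years

Drainage path length: H_d = H/2 = 4.25 m (double drainage).
U = S(t)/S_ult = 102/202 = 0.505.
U ≤ 60%: T_v = (π/4)·U² = (π/4)×0.50495² = 0.20026.
t = T_v·H_d²/c_v = 0.20026×4.25²/5.5 = 0.6577 years.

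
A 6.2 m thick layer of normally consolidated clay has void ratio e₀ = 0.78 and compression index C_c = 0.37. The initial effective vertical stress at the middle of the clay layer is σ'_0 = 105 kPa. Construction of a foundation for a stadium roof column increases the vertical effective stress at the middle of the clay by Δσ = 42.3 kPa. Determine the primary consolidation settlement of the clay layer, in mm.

Final effective stress: σ'_f = σ'_0 + Δσ = 105 + 42.3 = 147.3 kPa.
Normally consolidated clay, so the full stress increment lies on the virgin compression line:
S_c = C_c·H/(1+e₀)·log₁₀(σ'_f/σ'_0) = 0.37×6.2/(1+0.78)×log₁₀(147.3/105)
    = 1.2888 × 0.14701 = 0.1895 m

S_c ≈ 189 mm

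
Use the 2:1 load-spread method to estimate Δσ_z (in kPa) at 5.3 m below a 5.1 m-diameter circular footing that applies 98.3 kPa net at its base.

Δσ_z ≈ 23.6 kPa

By the 2:1 method the load spreads at 1 horizontal : 2 vertical, so at depth z the loaded area has grown by z in each plan dimension:
Δσ ≈ qD²/(D+z)² = 98.3×5.1²/(5.1+5.3)² = 23.639 kPa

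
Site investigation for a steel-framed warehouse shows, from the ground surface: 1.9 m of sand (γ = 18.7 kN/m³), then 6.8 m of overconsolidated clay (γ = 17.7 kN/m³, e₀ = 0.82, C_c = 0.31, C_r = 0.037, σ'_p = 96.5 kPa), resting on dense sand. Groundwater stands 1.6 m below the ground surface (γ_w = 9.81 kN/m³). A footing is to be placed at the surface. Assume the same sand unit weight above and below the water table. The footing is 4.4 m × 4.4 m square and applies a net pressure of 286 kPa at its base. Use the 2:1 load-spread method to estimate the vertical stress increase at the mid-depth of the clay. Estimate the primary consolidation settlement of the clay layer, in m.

Mid-depth of clay below the ground surface: z = 1.9 + 6.8/2 = 5.3 m.
Total vertical stress at mid-clay: σ_v = 18.7×1.9 + 17.7×3.4 = 95.71 kPa.
Pore pressure: u = 9.81×(5.3 − 1.6) = 36.297 kPa.
Initial effective stress: σ'_0 = σ_v − u = 95.71 − 36.297 = 59.413 kPa.
Stress increase at mid-clay by the 2:1 spreading method:
Δσ = qBL/((B+z)(L+z)) = 286×4.4×4.4/((4.4+5.3)(4.4+5.3)) = 58.847 kPa
Final effective stress: σ'_f = 59.413 + 58.847 = 118.26 kPa.
σ'_f = 118.26 > σ'_p = 96.5 kPa, so the stress path crosses the preconsolidation pressure — recompression up to σ'_p, then virgin compression beyond:
S_c = H/(1+e₀)·[C_r·log₁₀(σ'_p/σ'_0) + C_c·log₁₀(σ'_f/σ'_p)]
    = 6.8/1.82 × [0.037×log₁₀(96.5/59.413) + 0.31×log₁₀(118.26/96.5)]
    = 3.7363 × [0.0077939 + 0.027376] = 0.1314 m

S_c ≈ 0.131 m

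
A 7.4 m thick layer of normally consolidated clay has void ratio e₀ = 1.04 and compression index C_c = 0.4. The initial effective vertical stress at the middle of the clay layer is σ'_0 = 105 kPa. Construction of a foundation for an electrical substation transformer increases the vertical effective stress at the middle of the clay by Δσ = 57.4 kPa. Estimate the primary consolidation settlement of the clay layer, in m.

Final effective stress: σ'_f = σ'_0 + Δσ = 105 + 57.4 = 162.4 kPa.
Normally consolidated clay, so the full stress increment lies on the virgin compression line:
S_c = C_c·H/(1+e₀)·log₁₀(σ'_f/σ'_0) = 0.4×7.4/(1+1.04)×log₁₀(162.4/105)
    = 1.451 × 0.1894 = 0.2748 m

S_c ≈ 0.275 m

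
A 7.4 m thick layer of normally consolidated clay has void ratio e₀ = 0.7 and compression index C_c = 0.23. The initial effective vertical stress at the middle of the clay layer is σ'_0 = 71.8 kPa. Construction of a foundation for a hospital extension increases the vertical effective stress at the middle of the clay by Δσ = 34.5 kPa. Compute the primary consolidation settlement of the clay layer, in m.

Final effective stress: σ'_f = σ'_0 + Δσ = 71.8 + 34.5 = 106.3 kPa.
Normally consolidated clay, so the full stress increment lies on the virgin compression line:
S_c = C_c·H/(1+e₀)·log₁₀(σ'_f/σ'_0) = 0.23×7.4/(1+0.7)×log₁₀(106.3/71.8)
    = 1.0012 × 0.17041 = 0.1706 m

S_c ≈ 0.171 m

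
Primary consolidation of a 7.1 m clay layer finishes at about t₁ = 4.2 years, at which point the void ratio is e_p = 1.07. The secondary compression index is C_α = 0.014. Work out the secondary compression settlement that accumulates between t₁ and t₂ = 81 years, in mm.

Secondary compression: S_s = C_α·H/(1+e_p)·log₁₀(t₂/t₁)
S_s = 0.014×7.1/(1+1.07)×log₁₀(81/4.2)
    = 0.04802 × 1.285 = 0.06172 m

S_s ≈ 61.7 mm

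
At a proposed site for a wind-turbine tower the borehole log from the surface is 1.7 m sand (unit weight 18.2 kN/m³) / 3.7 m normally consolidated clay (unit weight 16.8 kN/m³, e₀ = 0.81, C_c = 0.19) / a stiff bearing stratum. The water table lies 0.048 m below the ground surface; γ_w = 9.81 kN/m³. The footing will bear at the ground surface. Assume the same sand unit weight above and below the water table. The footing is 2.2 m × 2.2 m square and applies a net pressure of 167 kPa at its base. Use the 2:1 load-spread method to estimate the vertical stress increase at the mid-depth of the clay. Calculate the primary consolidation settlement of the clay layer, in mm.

Mid-depth of clay below the ground surface: z = 1.7 + 3.7/2 = 3.55 m.
Total vertical stress at mid-clay: σ_v = 18.2×1.7 + 16.8×1.85 = 62.02 kPa.
Pore pressure: u = 9.81×(3.55 − 0.048) = 34.355 kPa.
Initial effective stress: σ'_0 = σ_v − u = 62.02 − 34.355 = 27.665 kPa.
Stress increase at mid-clay by the 2:1 spreading method:
Δσ = qBL/((B+z)(L+z)) = 167×2.2×2.2/((2.2+3.55)(2.2+3.55)) = 24.447 kPa
Final effective stress: σ'_f = σ'_0 + Δσ = 27.665 + 24.447 = 52.112 kPa.
Normally consolidated clay, so the full stress increment lies on the virgin compression line:
S_c = C_c·H/(1+e₀)·log₁₀(σ'_f/σ'_0) = 0.19×3.7/(1+0.81)×log₁₀(52.112/27.665)
    = 0.3884 × 0.27501 = 0.1068 m

S_c ≈ 107 mm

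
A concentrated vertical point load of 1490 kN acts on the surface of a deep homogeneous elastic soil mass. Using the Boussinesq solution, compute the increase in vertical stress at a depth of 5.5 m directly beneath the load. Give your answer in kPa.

Boussinesq vertical stress below a point load on an elastic half-space:
Δσ_z = 3P/(2πz²) · [1 + (r/z)²]^(−5/2)
r/z = 0/5.5 = 0; [1+(r/z)²]^(−5/2) = 1.
Δσ_z = 3×1490/(2π×5.5²) × 1 = 23.518 × 1 = 23.52 kPa

Δσ_z ≈ 23.5 kPa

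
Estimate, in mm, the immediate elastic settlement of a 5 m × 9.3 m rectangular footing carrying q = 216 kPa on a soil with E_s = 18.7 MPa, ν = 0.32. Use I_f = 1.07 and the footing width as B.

S_e ≈ 55.5 mm

Immediate (elastic) settlement: S_e = q·B·(1−ν²)/E_s · I_f.
E_s = 18.7 MPa = 18700 kPa.
S_e = 216 × 5 × (1 − 0.32²) / 18700 × 1.07
    = 216 × 5 × 0.8976 / 18700 × 1.07
    = 0.05547 m = 55.47 mm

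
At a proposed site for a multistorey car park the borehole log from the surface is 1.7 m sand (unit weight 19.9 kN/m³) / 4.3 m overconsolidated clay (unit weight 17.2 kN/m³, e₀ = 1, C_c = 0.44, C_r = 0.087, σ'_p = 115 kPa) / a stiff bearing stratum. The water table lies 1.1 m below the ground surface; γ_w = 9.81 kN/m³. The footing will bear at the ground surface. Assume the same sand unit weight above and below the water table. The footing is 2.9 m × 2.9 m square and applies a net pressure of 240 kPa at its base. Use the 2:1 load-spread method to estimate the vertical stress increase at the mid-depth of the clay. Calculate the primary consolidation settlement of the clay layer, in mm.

S_c ≈ 56.7 mm

Mid-depth of clay below the ground surface: z = 1.7 + 4.3/2 = 3.85 m.
Total vertical stress at mid-clay: σ_v = 19.9×1.7 + 17.2×2.15 = 70.81 kPa.
Pore pressure: u = 9.81×(3.85 − 1.1) = 26.978 kPa.
Initial effective stress: σ'_0 = σ_v − u = 70.81 − 26.978 = 43.832 kPa.
Stress increase at mid-clay by the 2:1 spreading method:
Δσ = qBL/((B+z)(L+z)) = 240×2.9×2.9/((2.9+3.85)(2.9+3.85)) = 44.3 kPa
Final effective stress: σ'_f = 43.832 + 44.3 = 88.132 kPa.
σ'_f = 88.132 ≤ σ'_p = 115 kPa, so the clay remains overconsolidated and only the recompression index applies:
S_c = C_r·H/(1+e₀)·log₁₀(σ'_f/σ'_0) = 0.087×4.3/2×log₁₀(88.132/43.832)
    = 0.18705 × 0.30334 = 0.05674 m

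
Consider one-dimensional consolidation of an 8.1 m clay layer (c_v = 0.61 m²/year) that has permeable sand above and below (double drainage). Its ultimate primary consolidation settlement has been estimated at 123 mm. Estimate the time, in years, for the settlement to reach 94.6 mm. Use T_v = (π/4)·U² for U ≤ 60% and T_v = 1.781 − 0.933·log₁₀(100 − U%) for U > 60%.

Drainage path length: H_d = H/2 = 4.05 m (double drainage).
U = S(t)/S_ult = 94.6/123 = 0.7691.
U > 60%: T_v = 1.781 − 0.933·log₁₀(100 − 76.911) = 0.50894.
t = T_v·H_d²/c_v = 0.50894×4.05²/0.61 = 13.69 years.

t ≈ 13.7 years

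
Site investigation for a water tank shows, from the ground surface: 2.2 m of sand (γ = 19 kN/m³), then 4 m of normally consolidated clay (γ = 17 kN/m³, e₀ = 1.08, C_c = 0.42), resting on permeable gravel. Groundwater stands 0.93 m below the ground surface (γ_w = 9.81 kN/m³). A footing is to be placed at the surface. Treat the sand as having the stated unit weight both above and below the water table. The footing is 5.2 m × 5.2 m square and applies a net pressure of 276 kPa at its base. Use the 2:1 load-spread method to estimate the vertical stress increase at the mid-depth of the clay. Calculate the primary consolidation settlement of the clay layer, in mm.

S_c ≈ 377 mm

Mid-depth of clay below the ground surface: z = 2.2 + 4/2 = 4.2 m.
Total vertical stress at mid-clay: σ_v = 19×2.2 + 17×2 = 75.8 kPa.
Pore pressure: u = 9.81×(4.2 − 0.93) = 32.079 kPa.
Initial effective stress: σ'_0 = σ_v − u = 75.8 − 32.079 = 43.721 kPa.
Stress increase at mid-clay by the 2:1 spreading method:
Δσ = qBL/((B+z)(L+z)) = 276×5.2×5.2/((5.2+4.2)(5.2+4.2)) = 84.462 kPa
Final effective stress: σ'_f = σ'_0 + Δσ = 43.721 + 84.462 = 128.18 kPa.
Normally consolidated clay, so the full stress increment lies on the virgin compression line:
S_c = C_c·H/(1+e₀)·log₁₀(σ'_f/σ'_0) = 0.42×4/(1+1.08)×log₁₀(128.18/43.721)
    = 0.80769 × 0.46713 = 0.3773 m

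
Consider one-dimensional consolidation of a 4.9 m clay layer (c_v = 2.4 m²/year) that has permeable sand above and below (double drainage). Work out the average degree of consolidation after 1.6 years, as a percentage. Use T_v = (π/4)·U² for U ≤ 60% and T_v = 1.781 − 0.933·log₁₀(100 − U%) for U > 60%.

U ≈ 83.3 %

Drainage path length: H_d = H/2 = 2.45 m (double drainage).
T_v = c_v·t/H_d² = 2.4×1.6/2.45² = 0.63973.
T_v = 0.63973 corresponds to the U > 60% branch:
U = 1 − 10^((1.781 − T_v)/0.933)/100 = 0.8328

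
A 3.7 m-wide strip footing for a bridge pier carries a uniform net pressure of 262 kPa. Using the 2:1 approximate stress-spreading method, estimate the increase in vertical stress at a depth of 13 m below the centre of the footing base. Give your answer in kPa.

Δσ_z ≈ 58 kPa

By the 2:1 method the load spreads at 1 horizontal : 2 vertical, so at depth z the loaded area has grown by z in each plan dimension:
Δσ = qB/(B+z) = 262×3.7/(3.7+13) = 58.048 kPa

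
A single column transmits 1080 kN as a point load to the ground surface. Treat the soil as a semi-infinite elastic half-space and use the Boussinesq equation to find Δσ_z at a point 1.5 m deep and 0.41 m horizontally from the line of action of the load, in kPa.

Boussinesq vertical stress below a point load on an elastic half-space:
Δσ_z = 3P/(2πz²) · [1 + (r/z)²]^(−5/2)
r/z = 0.41/1.5 = 0.27333; [1+(r/z)²]^(−5/2) = 0.83516.
Δσ_z = 3×1080/(2π×1.5²) × 0.83516 = 229.18 × 0.83516 = 191.4 kPa

Δσ_z ≈ 191 kPa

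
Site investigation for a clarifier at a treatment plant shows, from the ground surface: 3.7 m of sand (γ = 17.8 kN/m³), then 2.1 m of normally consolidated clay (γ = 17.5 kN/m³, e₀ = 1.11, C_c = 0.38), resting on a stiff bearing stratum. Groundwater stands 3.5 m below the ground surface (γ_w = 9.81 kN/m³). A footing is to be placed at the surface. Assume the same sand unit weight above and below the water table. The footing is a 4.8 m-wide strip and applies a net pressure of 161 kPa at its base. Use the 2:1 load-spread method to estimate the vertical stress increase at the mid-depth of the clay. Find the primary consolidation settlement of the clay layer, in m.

Mid-depth of clay below the ground surface: z = 3.7 + 2.1/2 = 4.75 m.
Total vertical stress at mid-clay: σ_v = 17.8×3.7 + 17.5×1.05 = 84.235 kPa.
Pore pressure: u = 9.81×(4.75 − 3.5) = 12.263 kPa.
Initial effective stress: σ'_0 = σ_v − u = 84.235 − 12.263 = 71.972 kPa.
Stress increase at mid-clay by the 2:1 spreading method:
Δσ = qB/(B+z) = 161×4.8/(4.8+4.75) = 80.921 kPa
Final effective stress: σ'_f = σ'_0 + Δσ = 71.972 + 80.921 = 152.89 kPa.
Normally consolidated clay, so the full stress increment lies on the virgin compression line:
S_c = C_c·H/(1+e₀)·log₁₀(σ'_f/σ'_0) = 0.38×2.1/(1+1.11)×log₁₀(152.89/71.972)
    = 0.3782 × 0.32722 = 0.1238 m

S_c ≈ 0.124 m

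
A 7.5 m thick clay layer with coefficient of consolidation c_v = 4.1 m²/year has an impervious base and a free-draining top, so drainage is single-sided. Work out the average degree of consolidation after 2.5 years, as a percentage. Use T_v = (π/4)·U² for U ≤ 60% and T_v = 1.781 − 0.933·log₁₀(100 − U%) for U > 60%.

U ≈ 48.2 %

Drainage path length: H_d = H = 7.5 m (single drainage).
T_v = c_v·t/H_d² = 4.1×2.5/7.5² = 0.18222.
T_v = 0.18222 corresponds to the U ≤ 60% branch:
U = √(4T_v/π) = 0.4817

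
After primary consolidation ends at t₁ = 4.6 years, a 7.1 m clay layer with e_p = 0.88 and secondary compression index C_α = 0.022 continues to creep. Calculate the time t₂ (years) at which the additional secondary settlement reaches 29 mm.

t₂ ≈ 10.3 years

S_s = C_α·H/(1+e_p)·log₁₀(t₂/t₁) ⇒ log₁₀(t₂/t₁) = S_s·(1+e_p)/(C_α·H).
log₁₀(t₂/t₁) = 0.029 × (1+0.88) / (0.022×7.1) = 0.349
t₂ = t₁ × 10^0.349 = 4.6 × 2.234 = 10.28 years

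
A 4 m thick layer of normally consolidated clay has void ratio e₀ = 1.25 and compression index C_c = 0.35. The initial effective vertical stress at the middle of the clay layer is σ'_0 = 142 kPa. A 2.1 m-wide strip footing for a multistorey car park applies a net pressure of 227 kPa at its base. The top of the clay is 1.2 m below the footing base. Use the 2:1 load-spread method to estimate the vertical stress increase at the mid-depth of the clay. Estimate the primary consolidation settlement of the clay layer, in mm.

S_c ≈ 133 mm

Mid-depth of clay below the footing base: z = 1.2 + 4/2 = 3.2 m.
Stress increase at mid-clay by the 2:1 spreading method:
Δσ = qB/(B+z) = 227×2.1/(2.1+3.2) = 89.943 kPa
Final effective stress: σ'_f = σ'_0 + Δσ = 142 + 89.943 = 231.94 kPa.
Normally consolidated clay, so the full stress increment lies on the virgin compression line:
S_c = C_c·H/(1+e₀)·log₁₀(σ'_f/σ'_0) = 0.35×4/(1+1.25)×log₁₀(231.94/142)
    = 0.62222 × 0.21309 = 0.1326 m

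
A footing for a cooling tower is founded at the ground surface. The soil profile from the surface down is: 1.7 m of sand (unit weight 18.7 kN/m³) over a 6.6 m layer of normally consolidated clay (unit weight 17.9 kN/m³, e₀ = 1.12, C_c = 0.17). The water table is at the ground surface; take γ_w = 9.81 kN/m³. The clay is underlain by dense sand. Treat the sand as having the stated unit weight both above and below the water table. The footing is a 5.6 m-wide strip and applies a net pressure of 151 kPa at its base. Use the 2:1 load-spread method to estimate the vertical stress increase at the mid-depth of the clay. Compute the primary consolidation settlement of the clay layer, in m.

S_c ≈ 0.245 m

Mid-depth of clay below the ground surface: z = 1.7 + 6.6/2 = 5 m.
Total vertical stress at mid-clay: σ_v = 18.7×1.7 + 17.9×3.3 = 90.86 kPa.
Pore pressure: u = 9.81×(5 − 0) = 49.05 kPa.
Initial effective stress: σ'_0 = σ_v − u = 90.86 − 49.05 = 41.81 kPa.
Stress increase at mid-clay by the 2:1 spreading method:
Δσ = qB/(B+z) = 151×5.6/(5.6+5) = 79.774 kPa
Final effective stress: σ'_f = σ'_0 + Δσ = 41.81 + 79.774 = 121.58 kPa.
Normally consolidated clay, so the full stress increment lies on the virgin compression line:
S_c = C_c·H/(1+e₀)·log₁₀(σ'_f/σ'_0) = 0.17×6.6/(1+1.12)×log₁₀(121.58/41.81)
    = 0.52925 × 0.46358 = 0.2453 m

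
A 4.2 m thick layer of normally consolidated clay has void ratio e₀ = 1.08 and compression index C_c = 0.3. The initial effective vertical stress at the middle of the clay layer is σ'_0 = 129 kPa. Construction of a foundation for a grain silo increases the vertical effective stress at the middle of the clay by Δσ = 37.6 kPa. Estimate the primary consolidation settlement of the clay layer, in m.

Final effective stress: σ'_f = σ'_0 + Δσ = 129 + 37.6 = 166.6 kPa.
Normally consolidated clay, so the full stress increment lies on the virgin compression line:
S_c = C_c·H/(1+e₀)·log₁₀(σ'_f/σ'_0) = 0.3×4.2/(1+1.08)×log₁₀(166.6/129)
    = 0.60577 × 0.11109 = 0.06729 m

S_c ≈ 0.0673 m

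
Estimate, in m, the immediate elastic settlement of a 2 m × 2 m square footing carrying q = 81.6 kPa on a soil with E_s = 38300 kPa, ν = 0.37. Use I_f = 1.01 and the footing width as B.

S_e ≈ 0.00371 m

Immediate (elastic) settlement: S_e = q·B·(1−ν²)/E_s · I_f.
S_e = 81.6 × 2 × (1 − 0.37²) / 38300 × 1.01
    = 81.6 × 2 × 0.8631 / 38300 × 1.01
    = 0.003715 m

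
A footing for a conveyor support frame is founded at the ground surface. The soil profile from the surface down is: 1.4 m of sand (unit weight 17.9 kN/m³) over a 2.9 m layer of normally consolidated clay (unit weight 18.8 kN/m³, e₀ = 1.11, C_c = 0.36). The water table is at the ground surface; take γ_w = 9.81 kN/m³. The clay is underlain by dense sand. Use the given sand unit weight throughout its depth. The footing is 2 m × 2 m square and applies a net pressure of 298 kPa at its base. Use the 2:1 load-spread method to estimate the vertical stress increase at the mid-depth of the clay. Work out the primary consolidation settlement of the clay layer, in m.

Mid-depth of clay below the ground surface: z = 1.4 + 2.9/2 = 2.85 m.
Total vertical stress at mid-clay: σ_v = 17.9×1.4 + 18.8×1.45 = 52.32 kPa.
Pore pressure: u = 9.81×(2.85 − 0) = 27.959 kPa.
Initial effective stress: σ'_0 = σ_v − u = 52.32 − 27.959 = 24.361 kPa.
Stress increase at mid-clay by the 2:1 spreading method:
Δσ = qBL/((B+z)(L+z)) = 298×2×2/((2+2.85)(2+2.85)) = 50.675 kPa
Final effective stress: σ'_f = σ'_0 + Δσ = 24.361 + 50.675 = 75.036 kPa.
Normally consolidated clay, so the full stress increment lies on the virgin compression line:
S_c = C_c·H/(1+e₀)·log₁₀(σ'_f/σ'_0) = 0.36×2.9/(1+1.11)×log₁₀(75.036/24.361)
    = 0.49479 × 0.48857 = 0.2417 m

S_c ≈ 0.242 m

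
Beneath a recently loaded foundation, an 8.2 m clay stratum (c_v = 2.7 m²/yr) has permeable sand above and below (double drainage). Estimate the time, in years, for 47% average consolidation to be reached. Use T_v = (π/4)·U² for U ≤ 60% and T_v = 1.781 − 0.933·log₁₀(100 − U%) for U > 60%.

t ≈ 1.08 years

Drainage path length: H_d = H/2 = 4.1 m (double drainage).
U ≤ 60%: T_v = (π/4)·U² = (π/4)×0.47² = 0.17349.
t = T_v·H_d²/c_v = 0.17349×4.1²/2.7 = 1.08 years.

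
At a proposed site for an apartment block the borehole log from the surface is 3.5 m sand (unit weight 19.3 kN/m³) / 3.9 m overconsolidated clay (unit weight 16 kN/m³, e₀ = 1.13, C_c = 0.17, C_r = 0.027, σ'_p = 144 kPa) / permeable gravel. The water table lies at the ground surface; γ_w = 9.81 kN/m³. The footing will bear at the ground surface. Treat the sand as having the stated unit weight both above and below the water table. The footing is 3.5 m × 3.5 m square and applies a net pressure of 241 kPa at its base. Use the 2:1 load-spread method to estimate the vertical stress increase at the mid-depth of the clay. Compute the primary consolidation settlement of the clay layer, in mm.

Mid-depth of clay below the ground surface: z = 3.5 + 3.9/2 = 5.45 m.
Total vertical stress at mid-clay: σ_v = 19.3×3.5 + 16×1.95 = 98.75 kPa.
Pore pressure: u = 9.81×(5.45 − 0) = 53.465 kPa.
Initial effective stress: σ'_0 = σ_v − u = 98.75 − 53.465 = 45.285 kPa.
Stress increase at mid-clay by the 2:1 spreading method:
Δσ = qBL/((B+z)(L+z)) = 241×3.5×3.5/((3.5+5.45)(3.5+5.45)) = 36.856 kPa
Final effective stress: σ'_f = 45.285 + 36.856 = 82.141 kPa.
σ'_f = 82.141 ≤ σ'_p = 144 kPa, so the clay remains overconsolidated and only the recompression index applies:
S_c = C_r·H/(1+e₀)·log₁₀(σ'_f/σ'_0) = 0.027×3.9/2.13×log₁₀(82.141/45.285)
    = 0.049437 × 0.25861 = 0.01278 m

S_c ≈ 12.8 mm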